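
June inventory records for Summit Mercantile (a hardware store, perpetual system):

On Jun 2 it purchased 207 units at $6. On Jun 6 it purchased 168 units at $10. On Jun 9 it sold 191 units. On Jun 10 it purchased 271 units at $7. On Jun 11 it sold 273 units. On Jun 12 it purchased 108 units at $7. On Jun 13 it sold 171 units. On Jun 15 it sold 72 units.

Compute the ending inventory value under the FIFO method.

Ending inventory = $329

Jun 9, 191 sold [FIFO — oldest first]: 191 @ $6 = $1,146
Jun 11, 273 sold [FIFO — oldest first]: 16 @ $6 + 168 @ $10 + 89 @ $7 = $2,399
Jun 13, 171 sold [FIFO — oldest first]: 171 @ $7 = $1,197
Jun 15, 72 sold [FIFO — oldest first]: 11 @ $7 + 61 @ $7 = $504
Total COGS = $1,146 + $2,399 + $1,197 + $504 = $5,246
Ending inventory: 47 @ $7 = $329
Check: goods available $5,575 = COGS $5,246 + ending $329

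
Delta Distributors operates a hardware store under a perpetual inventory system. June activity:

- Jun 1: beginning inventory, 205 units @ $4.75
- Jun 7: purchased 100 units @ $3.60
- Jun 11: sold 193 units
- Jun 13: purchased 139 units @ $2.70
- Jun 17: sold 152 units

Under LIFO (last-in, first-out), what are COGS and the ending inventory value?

COGS = $1,238.80; ending inventory = $470.25

Jun 11, 193 sold [LIFO — newest first]: 100 @ $3.60 + 93 @ $4.75 = $801.75
Jun 17, 152 sold [LIFO — newest first]: 139 @ $2.70 + 13 @ $4.75 = $437.05
Total COGS = $801.75 + $437.05 = $1,238.80
Ending inventory: 99 @ $4.75 = $470.25
Check: goods available $1,709.05 = COGS $1,238.80 + ending $470.25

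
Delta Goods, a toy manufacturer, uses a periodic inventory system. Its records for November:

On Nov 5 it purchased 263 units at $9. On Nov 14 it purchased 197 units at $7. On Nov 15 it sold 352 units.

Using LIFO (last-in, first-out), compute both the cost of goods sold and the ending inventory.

COGS = $2,774; ending inventory = $972

Nov 15, 352 sold [LIFO — newest first]: 197 @ $7 + 155 @ $9 = $2,774
Ending inventory: 108 @ $9 = $972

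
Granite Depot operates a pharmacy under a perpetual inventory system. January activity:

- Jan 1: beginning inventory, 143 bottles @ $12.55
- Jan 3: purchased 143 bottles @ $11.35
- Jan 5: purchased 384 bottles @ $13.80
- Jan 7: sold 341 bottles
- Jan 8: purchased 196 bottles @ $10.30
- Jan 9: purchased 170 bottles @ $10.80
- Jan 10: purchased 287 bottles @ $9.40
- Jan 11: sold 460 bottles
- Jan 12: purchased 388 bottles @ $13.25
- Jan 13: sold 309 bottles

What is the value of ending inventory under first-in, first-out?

Ending inventory = $7,143.20

Jan 7, 341 sold [FIFO — oldest first]: 143 @ $12.55 + 143 @ $11.35 + 55 @ $13.80 = $4,176.70
Jan 11, 460 sold [FIFO — oldest first]: 329 @ $13.80 + 131 @ $10.30 = $5,889.50
Jan 13, 309 sold [FIFO — oldest first]: 65 @ $10.30 + 170 @ $10.80 + 74 @ $9.40 = $3,201.10
Total COGS = $4,176.70 + $5,889.50 + $3,201.10 = $13,267.30
Ending inventory: 213 @ $9.40 + 388 @ $13.25 = $7,143.20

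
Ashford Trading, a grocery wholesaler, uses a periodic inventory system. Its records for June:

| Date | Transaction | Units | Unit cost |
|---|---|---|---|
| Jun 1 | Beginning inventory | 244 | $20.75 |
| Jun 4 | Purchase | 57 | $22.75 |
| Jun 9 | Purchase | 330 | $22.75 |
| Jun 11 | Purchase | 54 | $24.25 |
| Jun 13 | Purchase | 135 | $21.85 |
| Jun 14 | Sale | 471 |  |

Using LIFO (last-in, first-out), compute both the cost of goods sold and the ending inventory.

COGS = $10,674.75; ending inventory = $7,451.75

Jun 14, 471 sold [LIFO — newest first]: 135 @ $21.85 + 54 @ $24.25 + 282 @ $22.75 = $10,674.75
Ending inventory: 244 @ $20.75 + 57 @ $22.75 + 48 @ $22.75 = $7,451.75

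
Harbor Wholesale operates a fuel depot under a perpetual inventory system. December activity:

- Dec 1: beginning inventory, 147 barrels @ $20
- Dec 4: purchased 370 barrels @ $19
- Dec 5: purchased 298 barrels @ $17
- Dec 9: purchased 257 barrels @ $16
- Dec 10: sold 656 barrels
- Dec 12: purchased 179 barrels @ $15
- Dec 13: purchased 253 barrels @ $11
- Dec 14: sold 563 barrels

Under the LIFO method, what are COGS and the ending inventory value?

COGS = $19,054; ending inventory = $5,562

Dec 10, 656 sold [LIFO — newest first]: 257 @ $16 + 298 @ $17 + 101 @ $19 = $11,097
Dec 14, 563 sold [LIFO — newest first]: 253 @ $11 + 179 @ $15 + 131 @ $19 = $7,957
Total COGS = $11,097 + $7,957 = $19,054
Ending inventory: 147 @ $20 + 138 @ $19 = $5,562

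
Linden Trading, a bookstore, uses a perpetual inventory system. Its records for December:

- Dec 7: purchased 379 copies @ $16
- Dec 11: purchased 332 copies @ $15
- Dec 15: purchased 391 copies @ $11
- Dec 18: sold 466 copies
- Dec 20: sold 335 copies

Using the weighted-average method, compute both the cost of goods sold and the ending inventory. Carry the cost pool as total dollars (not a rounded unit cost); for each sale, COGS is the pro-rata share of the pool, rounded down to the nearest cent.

After Dec 7: 379 on hand, pool $6,064.00 (≈ $16.0000 each)
After Dec 11: 711 on hand, pool $11,044.00 (≈ $15.5331 each)
After Dec 15: 1102 on hand, pool $15,345.00 (≈ $13.9247 each)
Dec 18, sell 466: 466/1102 × $15,345.00 → $6,488.90
Dec 20, sell 335: 335/636 × $8,856.10 → $4,664.76
Total COGS = $6,488.90 + $4,664.76 = $11,153.66
Ending inventory (cost pool remaining) = $4,191.34

COGS = $11,153.66; ending inventory = $4,191.34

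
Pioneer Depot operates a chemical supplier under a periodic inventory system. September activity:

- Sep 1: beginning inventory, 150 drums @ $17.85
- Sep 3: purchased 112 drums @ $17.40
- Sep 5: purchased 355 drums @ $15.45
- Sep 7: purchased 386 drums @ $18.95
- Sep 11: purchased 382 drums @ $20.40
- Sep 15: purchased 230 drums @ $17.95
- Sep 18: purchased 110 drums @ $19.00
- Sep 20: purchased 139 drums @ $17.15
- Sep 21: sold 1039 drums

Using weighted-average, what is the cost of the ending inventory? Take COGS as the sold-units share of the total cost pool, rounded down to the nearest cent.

Sep 21, sell 1039: 1039/1864 × $33,820.90 → $18,851.88
Ending inventory (cost pool remaining) = $14,969.02

Ending inventory = $14,969.02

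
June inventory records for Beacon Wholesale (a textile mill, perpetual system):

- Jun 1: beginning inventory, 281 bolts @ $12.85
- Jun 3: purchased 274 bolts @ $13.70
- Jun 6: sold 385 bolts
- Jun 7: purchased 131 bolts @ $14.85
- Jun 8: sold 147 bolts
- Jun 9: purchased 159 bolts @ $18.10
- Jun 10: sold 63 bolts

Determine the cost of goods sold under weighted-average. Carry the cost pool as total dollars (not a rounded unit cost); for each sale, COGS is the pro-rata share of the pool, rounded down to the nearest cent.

After Jun 1: 281 on hand, pool $3,610.85 (≈ $12.8500 each)
After Jun 3: 555 on hand, pool $7,364.65 (≈ $13.2696 each)
Jun 6, sell 385: 385/555 × $7,364.65 → $5,108.81
After Jun 7: 301 on hand, pool $4,201.19 (≈ $13.9574 each)
Jun 8, sell 147: 147/301 × $4,201.19 → $2,051.74
After Jun 9: 313 on hand, pool $5,027.35 (≈ $16.0618 each)
Jun 10, sell 63: 63/313 × $5,027.35 → $1,011.89
Total COGS = $5,108.81 + $2,051.74 + $1,011.89 = $8,172.44
Ending inventory (cost pool remaining) = $4,015.46
Check: goods available $12,187.90 = COGS $8,172.44 + ending $4,015.46

COGS = $8,172.44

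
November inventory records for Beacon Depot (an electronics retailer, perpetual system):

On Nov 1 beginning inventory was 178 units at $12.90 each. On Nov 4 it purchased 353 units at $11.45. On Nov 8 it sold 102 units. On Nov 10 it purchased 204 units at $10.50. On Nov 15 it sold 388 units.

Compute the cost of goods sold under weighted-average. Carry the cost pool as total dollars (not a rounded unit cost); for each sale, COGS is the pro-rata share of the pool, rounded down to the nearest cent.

After Nov 1: 178 on hand, pool $2,296.20 (≈ $12.9000 each)
After Nov 4: 531 on hand, pool $6,338.05 (≈ $11.9361 each)
Nov 8, sell 102: 102/531 × $6,338.05 → $1,217.47
After Nov 10: 633 on hand, pool $7,262.58 (≈ $11.4733 each)
Nov 15, sell 388: 388/633 × $7,262.58 → $4,451.62
Total COGS = $1,217.47 + $4,451.62 = $5,669.09
Ending inventory (cost pool remaining) = $2,810.96
Check: goods available $8,480.05 = COGS $5,669.09 + ending $2,810.96

COGS = $5,669.09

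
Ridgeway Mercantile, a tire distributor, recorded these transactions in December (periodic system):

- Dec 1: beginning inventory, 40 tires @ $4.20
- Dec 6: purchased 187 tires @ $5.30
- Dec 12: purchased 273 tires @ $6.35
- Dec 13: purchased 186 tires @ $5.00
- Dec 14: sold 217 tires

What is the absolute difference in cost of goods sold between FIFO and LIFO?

FIFO COGS: 40 @ $4.20 + 177 @ $5.30 = $1,106.10
LIFO COGS: 186 @ $5.00 + 31 @ $6.35 = $1,126.85
Difference = |$1,106.10 − $1,126.85| = $20.75

$20.75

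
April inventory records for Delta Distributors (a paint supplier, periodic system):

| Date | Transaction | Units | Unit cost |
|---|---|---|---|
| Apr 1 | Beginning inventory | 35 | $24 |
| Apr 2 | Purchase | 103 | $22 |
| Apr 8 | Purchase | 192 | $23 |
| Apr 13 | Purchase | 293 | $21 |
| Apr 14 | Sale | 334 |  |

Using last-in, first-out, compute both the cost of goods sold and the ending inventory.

COGS = $7,096; ending inventory = $6,579

Apr 14, 334 sold [LIFO — newest first]: 293 @ $21 + 41 @ $23 = $7,096
Ending inventory: 35 @ $24 + 103 @ $22 + 151 @ $23 = $6,579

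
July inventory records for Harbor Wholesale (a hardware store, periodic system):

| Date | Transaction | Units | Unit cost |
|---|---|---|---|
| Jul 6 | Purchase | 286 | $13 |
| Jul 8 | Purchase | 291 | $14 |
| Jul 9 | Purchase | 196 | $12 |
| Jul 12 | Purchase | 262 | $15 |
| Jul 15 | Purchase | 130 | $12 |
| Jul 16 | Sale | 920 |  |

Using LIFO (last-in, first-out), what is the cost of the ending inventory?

Ending inventory = $3,185

Jul 16, 920 sold [LIFO — newest first]: 130 @ $12 + 262 @ $15 + 196 @ $12 + 291 @ $14 + 41 @ $13 = $12,449
Ending inventory: 245 @ $13 = $3,185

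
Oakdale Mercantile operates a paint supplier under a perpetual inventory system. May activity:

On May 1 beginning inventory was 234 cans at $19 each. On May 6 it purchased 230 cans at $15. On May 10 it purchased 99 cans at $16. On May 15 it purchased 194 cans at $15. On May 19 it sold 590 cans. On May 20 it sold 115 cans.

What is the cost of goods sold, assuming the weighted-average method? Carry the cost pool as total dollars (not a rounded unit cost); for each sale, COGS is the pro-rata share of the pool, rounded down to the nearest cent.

After May 1: 234 on hand, pool $4,446.00 (≈ $19.0000 each)
After May 6: 464 on hand, pool $7,896.00 (≈ $17.0172 each)
After May 10: 563 on hand, pool $9,480.00 (≈ $16.8384 each)
After May 15: 757 on hand, pool $12,390.00 (≈ $16.3672 each)
May 19, sell 590: 590/757 × $12,390.00 → $9,656.67
May 20, sell 115: 115/167 × $2,733.33 → $1,882.23
Total COGS = $9,656.67 + $1,882.23 = $11,538.90
Ending inventory (cost pool remaining) = $851.10

COGS = $11,538.90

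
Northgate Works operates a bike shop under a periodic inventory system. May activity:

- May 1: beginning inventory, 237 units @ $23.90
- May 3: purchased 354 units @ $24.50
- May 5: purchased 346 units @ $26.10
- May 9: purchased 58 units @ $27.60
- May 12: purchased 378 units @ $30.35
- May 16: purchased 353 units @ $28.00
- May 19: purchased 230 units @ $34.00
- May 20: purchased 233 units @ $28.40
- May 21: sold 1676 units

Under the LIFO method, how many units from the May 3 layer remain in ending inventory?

May 21, 1676 sold [LIFO — newest first]: 233 @ $28.40 + 230 @ $34.00 + 353 @ $28.00 + 378 @ $30.35 + 58 @ $27.60 + 346 @ $26.10 + 78 @ $24.50 = $48,335.90
Ending inventory: 237 @ $23.90 + 276 @ $24.50 = $12,426.30

276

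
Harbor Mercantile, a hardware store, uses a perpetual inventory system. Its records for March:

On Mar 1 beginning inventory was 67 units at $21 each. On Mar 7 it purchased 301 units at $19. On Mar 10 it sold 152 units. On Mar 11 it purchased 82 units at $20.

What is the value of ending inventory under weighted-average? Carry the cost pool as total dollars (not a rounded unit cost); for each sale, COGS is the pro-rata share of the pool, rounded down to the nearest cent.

After Mar 1: 67 on hand, pool $1,407.00 (≈ $21.0000 each)
After Mar 7: 368 on hand, pool $7,126.00 (≈ $19.3641 each)
Mar 10, sell 152: 152/368 × $7,126.00 → $2,943.34
After Mar 11: 298 on hand, pool $5,822.66 (≈ $19.5391 each)
Ending inventory (cost pool remaining) = $5,822.66

Ending inventory = $5,822.66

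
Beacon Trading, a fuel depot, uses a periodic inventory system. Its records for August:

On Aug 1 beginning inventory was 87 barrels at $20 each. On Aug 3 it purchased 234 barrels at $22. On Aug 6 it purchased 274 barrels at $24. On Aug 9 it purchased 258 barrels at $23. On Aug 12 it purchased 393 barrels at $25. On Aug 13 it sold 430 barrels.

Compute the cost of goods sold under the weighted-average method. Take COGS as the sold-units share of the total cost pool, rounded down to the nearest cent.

COGS = $10,084.98

Aug 13, sell 430: 430/1246 × $29,223.00 → $10,084.98
Ending inventory (cost pool remaining) = $19,138.02
Check: goods available $29,223.00 = COGS $10,084.98 + ending $19,138.02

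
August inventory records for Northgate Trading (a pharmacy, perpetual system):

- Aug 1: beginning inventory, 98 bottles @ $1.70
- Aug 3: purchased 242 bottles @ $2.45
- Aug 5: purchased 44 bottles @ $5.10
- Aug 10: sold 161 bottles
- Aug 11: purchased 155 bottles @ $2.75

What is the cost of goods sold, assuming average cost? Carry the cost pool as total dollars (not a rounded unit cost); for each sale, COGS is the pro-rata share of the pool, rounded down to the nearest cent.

COGS = $412.52

After Aug 1: 98 on hand, pool $166.60 (≈ $1.7000 each)
After Aug 3: 340 on hand, pool $759.50 (≈ $2.2338 each)
After Aug 5: 384 on hand, pool $983.90 (≈ $2.5622 each)
Aug 10, sell 161: 161/384 × $983.90 → $412.52
After Aug 11: 378 on hand, pool $997.63 (≈ $2.6392 each)
Ending inventory (cost pool remaining) = $997.63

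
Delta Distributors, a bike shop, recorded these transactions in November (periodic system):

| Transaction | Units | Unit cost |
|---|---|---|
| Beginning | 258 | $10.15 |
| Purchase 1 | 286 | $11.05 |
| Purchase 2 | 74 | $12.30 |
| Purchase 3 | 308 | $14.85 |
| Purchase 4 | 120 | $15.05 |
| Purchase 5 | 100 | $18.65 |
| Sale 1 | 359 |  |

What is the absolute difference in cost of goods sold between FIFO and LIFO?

$2,000.40

FIFO COGS: 258 @ $10.15 + 101 @ $11.05 = $3,734.75
LIFO COGS: 100 @ $18.65 + 120 @ $15.05 + 139 @ $14.85 = $5,735.15
Difference = |$3,734.75 − $5,735.15| = $2,000.40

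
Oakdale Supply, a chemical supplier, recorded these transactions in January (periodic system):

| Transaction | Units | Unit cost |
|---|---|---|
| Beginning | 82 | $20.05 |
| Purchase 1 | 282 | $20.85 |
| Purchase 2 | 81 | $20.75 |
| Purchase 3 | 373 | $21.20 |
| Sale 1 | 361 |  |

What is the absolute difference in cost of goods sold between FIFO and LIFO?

$191.95

FIFO COGS: 82 @ $20.05 + 279 @ $20.85 = $7,461.25
LIFO COGS: 361 @ $21.20 = $7,653.20
Difference = |$7,461.25 − $7,653.20| = $191.95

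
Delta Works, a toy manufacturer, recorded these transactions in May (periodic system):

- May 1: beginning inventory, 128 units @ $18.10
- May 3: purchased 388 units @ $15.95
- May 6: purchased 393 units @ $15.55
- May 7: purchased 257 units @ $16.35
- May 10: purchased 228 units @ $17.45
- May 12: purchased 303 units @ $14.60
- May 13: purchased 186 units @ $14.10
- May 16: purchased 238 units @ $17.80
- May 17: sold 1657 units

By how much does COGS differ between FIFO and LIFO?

FIFO COGS: 128 @ $18.10 + 388 @ $15.95 + 393 @ $15.55 + 257 @ $16.35 + 228 @ $17.45 + 263 @ $14.60 = $26,636.90
LIFO COGS: 238 @ $17.80 + 186 @ $14.10 + 303 @ $14.60 + 228 @ $17.45 + 257 @ $16.35 + 393 @ $15.55 + 52 @ $15.95 = $26,403.90
Difference = |$26,636.90 − $26,403.90| = $233.00

$233.00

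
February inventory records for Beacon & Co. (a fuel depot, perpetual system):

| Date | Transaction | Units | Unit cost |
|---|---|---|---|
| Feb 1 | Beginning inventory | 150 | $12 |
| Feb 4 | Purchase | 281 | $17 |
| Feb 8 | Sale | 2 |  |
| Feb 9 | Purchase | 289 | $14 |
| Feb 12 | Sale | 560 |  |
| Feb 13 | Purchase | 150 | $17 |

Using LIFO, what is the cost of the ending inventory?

Feb 8, 2 sold [LIFO — newest first]: 2 @ $17 = $34
Feb 12, 560 sold [LIFO — newest first]: 289 @ $14 + 271 @ $17 = $8,653
Total COGS = $34 + $8,653 = $8,687
Ending inventory: 150 @ $12 + 8 @ $17 + 150 @ $17 = $4,486

Ending inventory = $4,486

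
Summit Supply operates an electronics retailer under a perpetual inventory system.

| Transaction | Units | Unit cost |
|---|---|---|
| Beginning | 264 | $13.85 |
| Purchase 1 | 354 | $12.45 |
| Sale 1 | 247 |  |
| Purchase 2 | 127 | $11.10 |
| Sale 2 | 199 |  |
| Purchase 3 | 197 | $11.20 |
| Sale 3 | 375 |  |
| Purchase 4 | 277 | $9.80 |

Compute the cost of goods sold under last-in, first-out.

COGS = $10,003.95

Sale 1 (247) [LIFO — newest first]: 247 @ $12.45 = $3,075.15
Sale 2 (199) [LIFO — newest first]: 127 @ $11.10 + 72 @ $12.45 = $2,306.10
Sale 3 (375) [LIFO — newest first]: 197 @ $11.20 + 35 @ $12.45 + 143 @ $13.85 = $4,622.70
Total COGS = $3,075.15 + $2,306.10 + $4,622.70 = $10,003.95
Ending inventory: 121 @ $13.85 + 277 @ $9.80 = $4,390.45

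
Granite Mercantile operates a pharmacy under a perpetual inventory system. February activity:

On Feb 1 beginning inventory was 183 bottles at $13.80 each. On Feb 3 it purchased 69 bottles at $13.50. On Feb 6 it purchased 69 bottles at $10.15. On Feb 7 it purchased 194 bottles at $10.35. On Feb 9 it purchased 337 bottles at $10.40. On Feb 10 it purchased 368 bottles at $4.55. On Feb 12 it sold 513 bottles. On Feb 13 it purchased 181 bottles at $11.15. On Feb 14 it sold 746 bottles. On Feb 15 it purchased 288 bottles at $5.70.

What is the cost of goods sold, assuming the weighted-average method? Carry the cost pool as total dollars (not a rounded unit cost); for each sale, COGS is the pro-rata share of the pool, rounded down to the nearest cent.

COGS = $11,988.50

After Feb 1: 183 on hand, pool $2,525.40 (≈ $13.8000 each)
After Feb 3: 252 on hand, pool $3,456.90 (≈ $13.7179 each)
After Feb 6: 321 on hand, pool $4,157.25 (≈ $12.9509 each)
After Feb 7: 515 on hand, pool $6,165.15 (≈ $11.9712 each)
After Feb 9: 852 on hand, pool $9,669.95 (≈ $11.3497 each)
After Feb 10: 1220 on hand, pool $11,344.35 (≈ $9.2986 each)
Feb 12, sell 513: 513/1220 × $11,344.35 → $4,770.20
After Feb 13: 888 on hand, pool $8,592.30 (≈ $9.6760 each)
Feb 14, sell 746: 746/888 × $8,592.30 → $7,218.30
After Feb 15: 430 on hand, pool $3,015.60 (≈ $7.0130 each)
Total COGS = $4,770.20 + $7,218.30 = $11,988.50
Ending inventory (cost pool remaining) = $3,015.60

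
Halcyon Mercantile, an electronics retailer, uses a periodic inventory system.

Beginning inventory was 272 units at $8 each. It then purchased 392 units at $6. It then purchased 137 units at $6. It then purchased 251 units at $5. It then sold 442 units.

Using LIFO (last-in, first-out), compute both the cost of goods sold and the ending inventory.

Sale 1 (442) [LIFO — newest first]: 251 @ $5 + 137 @ $6 + 54 @ $6 = $2,401
Ending inventory: 272 @ $8 + 338 @ $6 = $4,204
Check: goods available $6,605 = COGS $2,401 + ending $4,204

COGS = $2,401; ending inventory = $4,204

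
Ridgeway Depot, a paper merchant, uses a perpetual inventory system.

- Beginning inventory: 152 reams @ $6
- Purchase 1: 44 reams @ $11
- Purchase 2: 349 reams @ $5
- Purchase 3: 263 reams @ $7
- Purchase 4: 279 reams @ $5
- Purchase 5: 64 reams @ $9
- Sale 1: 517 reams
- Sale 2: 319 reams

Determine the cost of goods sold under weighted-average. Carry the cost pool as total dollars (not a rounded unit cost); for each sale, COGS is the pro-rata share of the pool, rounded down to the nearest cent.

After Beginning: 152 on hand, pool $912.00 (≈ $6.0000 each)
After Purchase 1: 196 on hand, pool $1,396.00 (≈ $7.1224 each)
After Purchase 2: 545 on hand, pool $3,141.00 (≈ $5.7633 each)
After Purchase 3: 808 on hand, pool $4,982.00 (≈ $6.1658 each)
After Purchase 4: 1087 on hand, pool $6,377.00 (≈ $5.8666 each)
After Purchase 5: 1151 on hand, pool $6,953.00 (≈ $6.0408 each)
Sale 1, sell 517: 517/1151 × $6,953.00 → $3,123.11
Sale 2, sell 319: 319/634 × $3,829.89 → $1,927.02
Total COGS = $3,123.11 + $1,927.02 = $5,050.13
Ending inventory (cost pool remaining) = $1,902.87

COGS = $5,050.13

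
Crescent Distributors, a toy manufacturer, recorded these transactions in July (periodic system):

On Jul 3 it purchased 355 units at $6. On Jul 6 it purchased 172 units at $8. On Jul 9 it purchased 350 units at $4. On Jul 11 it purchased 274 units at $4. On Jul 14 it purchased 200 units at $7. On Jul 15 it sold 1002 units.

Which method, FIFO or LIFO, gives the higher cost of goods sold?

FIFO

FIFO COGS: 355 @ $6 + 172 @ $8 + 350 @ $4 + 125 @ $4 = $5,406
LIFO COGS: 200 @ $7 + 274 @ $4 + 350 @ $4 + 172 @ $8 + 6 @ $6 = $5,308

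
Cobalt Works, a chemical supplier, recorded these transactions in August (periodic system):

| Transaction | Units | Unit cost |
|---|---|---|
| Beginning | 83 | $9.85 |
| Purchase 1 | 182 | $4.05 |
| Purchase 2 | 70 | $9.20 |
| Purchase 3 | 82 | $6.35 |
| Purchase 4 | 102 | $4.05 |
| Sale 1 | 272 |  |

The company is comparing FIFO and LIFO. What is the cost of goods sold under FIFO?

COGS = $1,619.05

FIFO COGS: 83 @ $9.85 + 182 @ $4.05 + 7 @ $9.20 = $1,619.05
LIFO COGS: 102 @ $4.05 + 82 @ $6.35 + 70 @ $9.20 + 18 @ $4.05 = $1,650.70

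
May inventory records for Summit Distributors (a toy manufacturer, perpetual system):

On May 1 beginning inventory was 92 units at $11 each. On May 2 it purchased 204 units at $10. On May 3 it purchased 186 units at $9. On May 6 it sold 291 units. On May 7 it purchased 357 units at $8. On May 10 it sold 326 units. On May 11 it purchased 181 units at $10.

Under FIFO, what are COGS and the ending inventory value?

COGS = $5,806; ending inventory = $3,586

May 6, 291 sold [FIFO — oldest first]: 92 @ $11 + 199 @ $10 = $3,002
May 10, 326 sold [FIFO — oldest first]: 5 @ $10 + 186 @ $9 + 135 @ $8 = $2,804
Total COGS = $3,002 + $2,804 = $5,806
Ending inventory: 222 @ $8 + 181 @ $10 = $3,586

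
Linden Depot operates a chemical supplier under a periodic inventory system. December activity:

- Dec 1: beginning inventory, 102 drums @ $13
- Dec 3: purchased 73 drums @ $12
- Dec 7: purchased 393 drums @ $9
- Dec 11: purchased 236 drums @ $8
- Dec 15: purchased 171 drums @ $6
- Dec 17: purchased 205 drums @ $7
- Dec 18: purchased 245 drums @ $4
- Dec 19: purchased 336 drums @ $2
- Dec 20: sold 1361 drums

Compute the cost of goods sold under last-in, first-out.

Dec 20, 1361 sold [LIFO — newest first]: 336 @ $2 + 245 @ $4 + 205 @ $7 + 171 @ $6 + 236 @ $8 + 168 @ $9 = $7,513
Ending inventory: 102 @ $13 + 73 @ $12 + 225 @ $9 = $4,227

COGS = $7,513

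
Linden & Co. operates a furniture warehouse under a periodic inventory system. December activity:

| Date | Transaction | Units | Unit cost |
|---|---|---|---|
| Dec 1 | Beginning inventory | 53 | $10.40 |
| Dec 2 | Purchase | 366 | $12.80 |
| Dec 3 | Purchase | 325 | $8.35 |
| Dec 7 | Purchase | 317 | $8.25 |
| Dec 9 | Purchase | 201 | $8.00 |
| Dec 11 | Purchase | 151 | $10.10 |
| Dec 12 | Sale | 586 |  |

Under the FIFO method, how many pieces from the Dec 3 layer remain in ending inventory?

158

Dec 12, 586 sold [FIFO — oldest first]: 53 @ $10.40 + 366 @ $12.80 + 167 @ $8.35 = $6,630.45
Ending inventory: 158 @ $8.35 + 317 @ $8.25 + 201 @ $8.00 + 151 @ $10.10 = $7,067.65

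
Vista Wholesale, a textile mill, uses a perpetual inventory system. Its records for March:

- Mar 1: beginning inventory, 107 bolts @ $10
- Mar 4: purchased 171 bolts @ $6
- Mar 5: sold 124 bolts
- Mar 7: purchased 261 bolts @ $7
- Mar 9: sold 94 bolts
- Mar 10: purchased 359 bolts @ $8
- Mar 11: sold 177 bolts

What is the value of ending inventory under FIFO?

Mar 5, 124 sold [FIFO — oldest first]: 107 @ $10 + 17 @ $6 = $1,172
Mar 9, 94 sold [FIFO — oldest first]: 94 @ $6 = $564
Mar 11, 177 sold [FIFO — oldest first]: 60 @ $6 + 117 @ $7 = $1,179
Total COGS = $1,172 + $564 + $1,179 = $2,915
Ending inventory: 144 @ $7 + 359 @ $8 = $3,880

Ending inventory = $3,880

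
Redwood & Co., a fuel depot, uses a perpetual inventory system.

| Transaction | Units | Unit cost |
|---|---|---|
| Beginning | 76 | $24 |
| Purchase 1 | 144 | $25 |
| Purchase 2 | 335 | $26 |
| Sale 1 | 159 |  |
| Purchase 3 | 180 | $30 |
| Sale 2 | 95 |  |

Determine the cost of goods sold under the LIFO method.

Sale 1 (159) [LIFO — newest first]: 159 @ $26 = $4,134
Sale 2 (95) [LIFO — newest first]: 95 @ $30 = $2,850
Total COGS = $4,134 + $2,850 = $6,984
Ending inventory: 76 @ $24 + 144 @ $25 + 176 @ $26 + 85 @ $30 = $12,550
Check: goods available $19,534 = COGS $6,984 + ending $12,550

COGS = $6,984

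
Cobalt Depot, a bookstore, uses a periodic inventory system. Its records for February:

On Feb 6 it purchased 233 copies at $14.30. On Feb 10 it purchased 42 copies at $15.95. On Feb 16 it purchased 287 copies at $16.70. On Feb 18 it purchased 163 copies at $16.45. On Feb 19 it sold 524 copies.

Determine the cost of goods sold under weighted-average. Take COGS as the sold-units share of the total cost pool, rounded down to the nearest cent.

COGS = $8,294.41

Feb 19, sell 524: 524/725 × $11,476.05 → $8,294.41
Ending inventory (cost pool remaining) = $3,181.64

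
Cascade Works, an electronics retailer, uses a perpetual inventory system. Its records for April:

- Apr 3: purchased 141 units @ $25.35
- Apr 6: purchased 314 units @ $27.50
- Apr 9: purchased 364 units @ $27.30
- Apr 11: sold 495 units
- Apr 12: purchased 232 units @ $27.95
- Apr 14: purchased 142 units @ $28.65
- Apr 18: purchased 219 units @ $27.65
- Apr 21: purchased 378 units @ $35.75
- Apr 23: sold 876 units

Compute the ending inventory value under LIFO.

Ending inventory = $11,262.10

Apr 11, 495 sold [LIFO — newest first]: 364 @ $27.30 + 131 @ $27.50 = $13,539.70
Apr 23, 876 sold [LIFO — newest first]: 378 @ $35.75 + 219 @ $27.65 + 142 @ $28.65 + 137 @ $27.95 = $27,466.30
Total COGS = $13,539.70 + $27,466.30 = $41,006.00
Ending inventory: 141 @ $25.35 + 183 @ $27.50 + 95 @ $27.95 = $11,262.10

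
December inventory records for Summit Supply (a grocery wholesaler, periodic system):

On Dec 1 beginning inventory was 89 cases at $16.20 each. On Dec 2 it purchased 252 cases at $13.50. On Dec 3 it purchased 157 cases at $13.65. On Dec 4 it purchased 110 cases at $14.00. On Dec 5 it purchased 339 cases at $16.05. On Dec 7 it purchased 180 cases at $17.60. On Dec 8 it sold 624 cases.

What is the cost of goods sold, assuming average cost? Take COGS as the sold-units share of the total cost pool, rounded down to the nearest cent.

COGS = $9,487.78

Dec 8, sell 624: 624/1127 × $17,135.80 → $9,487.78
Ending inventory (cost pool remaining) = $7,648.02
Check: goods available $17,135.80 = COGS $9,487.78 + ending $7,648.02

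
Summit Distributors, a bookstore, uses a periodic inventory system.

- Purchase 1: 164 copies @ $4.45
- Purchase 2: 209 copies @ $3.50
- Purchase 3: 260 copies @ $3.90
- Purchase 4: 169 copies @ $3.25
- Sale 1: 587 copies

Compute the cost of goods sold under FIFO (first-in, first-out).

Sale 1 (587) [FIFO — oldest first]: 164 @ $4.45 + 209 @ $3.50 + 214 @ $3.90 = $2,295.90
Ending inventory: 46 @ $3.90 + 169 @ $3.25 = $728.65

COGS = $2,295.90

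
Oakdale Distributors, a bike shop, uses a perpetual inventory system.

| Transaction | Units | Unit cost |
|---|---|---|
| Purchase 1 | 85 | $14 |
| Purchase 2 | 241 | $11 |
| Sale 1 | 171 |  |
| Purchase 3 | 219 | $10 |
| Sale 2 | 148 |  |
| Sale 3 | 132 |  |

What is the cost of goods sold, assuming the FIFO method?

COGS = $5,091

Sale 1 (171) [FIFO — oldest first]: 85 @ $14 + 86 @ $11 = $2,136
Sale 2 (148) [FIFO — oldest first]: 148 @ $11 = $1,628
Sale 3 (132) [FIFO — oldest first]: 7 @ $11 + 125 @ $10 = $1,327
Total COGS = $2,136 + $1,628 + $1,327 = $5,091
Ending inventory: 94 @ $10 = $940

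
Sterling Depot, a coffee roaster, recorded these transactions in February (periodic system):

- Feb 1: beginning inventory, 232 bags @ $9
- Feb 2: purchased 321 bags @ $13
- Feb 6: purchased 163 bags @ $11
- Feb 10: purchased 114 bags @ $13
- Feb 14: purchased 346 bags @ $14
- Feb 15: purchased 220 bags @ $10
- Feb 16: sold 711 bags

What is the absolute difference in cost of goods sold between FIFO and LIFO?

$868

FIFO COGS: 232 @ $9 + 321 @ $13 + 158 @ $11 = $7,999
LIFO COGS: 220 @ $10 + 346 @ $14 + 114 @ $13 + 31 @ $11 = $8,867
Difference = |$7,999 − $8,867| = $868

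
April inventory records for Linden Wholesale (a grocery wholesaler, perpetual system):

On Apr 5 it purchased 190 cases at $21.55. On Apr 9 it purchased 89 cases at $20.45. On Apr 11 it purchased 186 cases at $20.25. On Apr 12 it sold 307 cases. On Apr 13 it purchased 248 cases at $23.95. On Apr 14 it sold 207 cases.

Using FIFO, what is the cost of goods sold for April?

COGS = $10,854.60

Apr 12, 307 sold [FIFO — oldest first]: 190 @ $21.55 + 89 @ $20.45 + 28 @ $20.25 = $6,481.55
Apr 14, 207 sold [FIFO — oldest first]: 158 @ $20.25 + 49 @ $23.95 = $4,373.05
Total COGS = $6,481.55 + $4,373.05 = $10,854.60
Ending inventory: 199 @ $23.95 = $4,766.05
Check: goods available $15,620.65 = COGS $10,854.60 + ending $4,766.05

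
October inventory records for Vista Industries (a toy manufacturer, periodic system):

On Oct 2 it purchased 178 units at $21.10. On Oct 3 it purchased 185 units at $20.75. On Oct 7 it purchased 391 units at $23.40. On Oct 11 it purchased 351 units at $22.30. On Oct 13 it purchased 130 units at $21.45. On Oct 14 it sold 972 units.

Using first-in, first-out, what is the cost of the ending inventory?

Oct 14, 972 sold [FIFO — oldest first]: 178 @ $21.10 + 185 @ $20.75 + 391 @ $23.40 + 218 @ $22.30 = $21,605.35
Ending inventory: 133 @ $22.30 + 130 @ $21.45 = $5,754.40

Ending inventory = $5,754.40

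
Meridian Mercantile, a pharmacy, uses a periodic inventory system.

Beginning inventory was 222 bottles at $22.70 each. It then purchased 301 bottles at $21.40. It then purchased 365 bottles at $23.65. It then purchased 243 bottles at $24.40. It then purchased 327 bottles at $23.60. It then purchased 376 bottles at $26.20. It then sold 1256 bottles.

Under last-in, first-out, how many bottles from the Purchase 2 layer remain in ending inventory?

55

Sale 1 (1256) [LIFO — newest first]: 376 @ $26.20 + 327 @ $23.60 + 243 @ $24.40 + 310 @ $23.65 = $30,829.10
Ending inventory: 222 @ $22.70 + 301 @ $21.40 + 55 @ $23.65 = $12,781.55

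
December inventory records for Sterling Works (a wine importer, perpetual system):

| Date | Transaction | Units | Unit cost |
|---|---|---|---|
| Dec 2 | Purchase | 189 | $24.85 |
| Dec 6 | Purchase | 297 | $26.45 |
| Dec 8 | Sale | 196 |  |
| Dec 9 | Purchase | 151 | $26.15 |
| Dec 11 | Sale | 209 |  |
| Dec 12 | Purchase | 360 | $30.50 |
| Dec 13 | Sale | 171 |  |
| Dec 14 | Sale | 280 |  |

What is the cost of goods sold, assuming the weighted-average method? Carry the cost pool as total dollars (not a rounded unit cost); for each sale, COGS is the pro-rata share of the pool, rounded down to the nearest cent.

COGS = $23,432.52

After Dec 2: 189 on hand, pool $4,696.65 (≈ $24.8500 each)
After Dec 6: 486 on hand, pool $12,552.30 (≈ $25.8278 each)
Dec 8, sell 196: 196/486 × $12,552.30 → $5,062.24
After Dec 9: 441 on hand, pool $11,438.71 (≈ $25.9381 each)
Dec 11, sell 209: 209/441 × $11,438.71 → $5,421.06
After Dec 12: 592 on hand, pool $16,997.65 (≈ $28.7122 each)
Dec 13, sell 171: 171/592 × $16,997.65 → $4,909.79
Dec 14, sell 280: 280/421 × $12,087.86 → $8,039.43
Total COGS = $5,062.24 + $5,421.06 + $4,909.79 + $8,039.43 = $23,432.52
Ending inventory (cost pool remaining) = $4,048.43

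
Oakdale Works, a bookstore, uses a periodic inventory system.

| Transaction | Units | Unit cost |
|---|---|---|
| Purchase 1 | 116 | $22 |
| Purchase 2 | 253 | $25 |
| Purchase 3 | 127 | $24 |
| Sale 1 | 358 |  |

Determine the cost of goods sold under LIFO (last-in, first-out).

COGS = $8,823

Sale 1 (358) [LIFO — newest first]: 127 @ $24 + 231 @ $25 = $8,823
Ending inventory: 116 @ $22 + 22 @ $25 = $3,102
Check: goods available $11,925 = COGS $8,823 + ending $3,102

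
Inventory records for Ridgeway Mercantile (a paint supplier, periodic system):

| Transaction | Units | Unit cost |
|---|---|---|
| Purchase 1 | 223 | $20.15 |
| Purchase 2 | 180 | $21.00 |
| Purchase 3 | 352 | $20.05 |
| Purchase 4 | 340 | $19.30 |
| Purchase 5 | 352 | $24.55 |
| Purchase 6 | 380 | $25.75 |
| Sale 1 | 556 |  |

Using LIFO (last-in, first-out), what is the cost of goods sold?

Sale 1 (556) [LIFO — newest first]: 380 @ $25.75 + 176 @ $24.55 = $14,105.80
Ending inventory: 223 @ $20.15 + 180 @ $21.00 + 352 @ $20.05 + 340 @ $19.30 + 176 @ $24.55 = $26,213.85

COGS = $14,105.80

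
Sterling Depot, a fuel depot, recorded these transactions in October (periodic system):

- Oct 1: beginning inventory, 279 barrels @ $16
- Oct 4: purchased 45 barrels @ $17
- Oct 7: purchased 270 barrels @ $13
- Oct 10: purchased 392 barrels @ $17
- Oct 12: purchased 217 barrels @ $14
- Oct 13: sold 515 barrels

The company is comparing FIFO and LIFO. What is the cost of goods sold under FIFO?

COGS = $7,712

FIFO COGS: 279 @ $16 + 45 @ $17 + 191 @ $13 = $7,712
LIFO COGS: 217 @ $14 + 298 @ $17 = $8,104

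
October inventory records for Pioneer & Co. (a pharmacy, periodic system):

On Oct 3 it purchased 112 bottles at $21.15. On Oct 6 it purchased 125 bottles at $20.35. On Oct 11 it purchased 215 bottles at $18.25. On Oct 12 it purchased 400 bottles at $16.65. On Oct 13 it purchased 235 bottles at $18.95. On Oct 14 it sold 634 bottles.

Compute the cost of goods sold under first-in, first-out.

COGS = $11,866.60

Oct 14, 634 sold [FIFO — oldest first]: 112 @ $21.15 + 125 @ $20.35 + 215 @ $18.25 + 182 @ $16.65 = $11,866.60
Ending inventory: 218 @ $16.65 + 235 @ $18.95 = $8,082.95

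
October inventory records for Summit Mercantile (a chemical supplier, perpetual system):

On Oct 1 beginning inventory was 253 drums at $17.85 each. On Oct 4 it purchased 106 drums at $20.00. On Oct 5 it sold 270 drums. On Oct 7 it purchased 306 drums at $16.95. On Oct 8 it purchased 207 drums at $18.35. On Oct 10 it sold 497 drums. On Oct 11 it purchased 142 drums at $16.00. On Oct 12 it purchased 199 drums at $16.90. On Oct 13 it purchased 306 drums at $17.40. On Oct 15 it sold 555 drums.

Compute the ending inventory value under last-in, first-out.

Ending inventory = $3,331.85

Oct 5, 270 sold [LIFO — newest first]: 106 @ $20.00 + 164 @ $17.85 = $5,047.40
Oct 10, 497 sold [LIFO — newest first]: 207 @ $18.35 + 290 @ $16.95 = $8,713.95
Oct 15, 555 sold [LIFO — newest first]: 306 @ $17.40 + 199 @ $16.90 + 50 @ $16.00 = $9,487.50
Total COGS = $5,047.40 + $8,713.95 + $9,487.50 = $23,248.85
Ending inventory: 89 @ $17.85 + 16 @ $16.95 + 92 @ $16.00 = $3,331.85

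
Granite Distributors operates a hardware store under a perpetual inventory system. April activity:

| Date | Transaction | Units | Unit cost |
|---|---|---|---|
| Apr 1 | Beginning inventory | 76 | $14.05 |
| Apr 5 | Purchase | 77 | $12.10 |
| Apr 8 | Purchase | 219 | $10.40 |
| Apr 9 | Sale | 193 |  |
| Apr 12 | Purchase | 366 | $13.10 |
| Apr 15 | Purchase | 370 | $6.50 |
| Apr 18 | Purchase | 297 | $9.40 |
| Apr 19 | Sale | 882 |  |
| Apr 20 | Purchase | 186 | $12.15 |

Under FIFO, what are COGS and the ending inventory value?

Apr 9, 193 sold [FIFO — oldest first]: 76 @ $14.05 + 77 @ $12.10 + 40 @ $10.40 = $2,415.50
Apr 19, 882 sold [FIFO — oldest first]: 179 @ $10.40 + 366 @ $13.10 + 337 @ $6.50 = $8,846.70
Total COGS = $2,415.50 + $8,846.70 = $11,262.20
Ending inventory: 33 @ $6.50 + 297 @ $9.40 + 186 @ $12.15 = $5,266.20

COGS = $11,262.20; ending inventory = $5,266.20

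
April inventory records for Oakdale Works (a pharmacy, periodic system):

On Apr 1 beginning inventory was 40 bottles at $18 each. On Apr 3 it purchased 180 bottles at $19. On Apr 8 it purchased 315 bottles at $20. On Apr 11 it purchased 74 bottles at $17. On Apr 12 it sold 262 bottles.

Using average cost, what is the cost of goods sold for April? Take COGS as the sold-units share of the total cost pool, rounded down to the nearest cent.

COGS = $5,032.63

Apr 12, sell 262: 262/609 × $11,698.00 → $5,032.63
Ending inventory (cost pool remaining) = $6,665.37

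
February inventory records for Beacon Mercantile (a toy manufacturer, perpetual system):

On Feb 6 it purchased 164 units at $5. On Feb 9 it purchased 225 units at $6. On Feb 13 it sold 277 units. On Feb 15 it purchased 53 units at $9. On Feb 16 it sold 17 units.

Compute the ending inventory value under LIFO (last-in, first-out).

Feb 13, 277 sold [LIFO — newest first]: 225 @ $6 + 52 @ $5 = $1,610
Feb 16, 17 sold [LIFO — newest first]: 17 @ $9 = $153
Total COGS = $1,610 + $153 = $1,763
Ending inventory: 112 @ $5 + 36 @ $9 = $884
Check: goods available $2,647 = COGS $1,763 + ending $884

Ending inventory = $884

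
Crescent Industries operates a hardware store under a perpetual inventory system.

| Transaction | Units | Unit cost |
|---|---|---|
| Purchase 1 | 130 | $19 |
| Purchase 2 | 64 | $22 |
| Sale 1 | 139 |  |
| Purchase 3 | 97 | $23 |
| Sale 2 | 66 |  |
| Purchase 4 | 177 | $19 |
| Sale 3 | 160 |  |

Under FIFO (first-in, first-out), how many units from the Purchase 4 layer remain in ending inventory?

103

Sale 1 (139) [FIFO — oldest first]: 130 @ $19 + 9 @ $22 = $2,668
Sale 2 (66) [FIFO — oldest first]: 55 @ $22 + 11 @ $23 = $1,463
Sale 3 (160) [FIFO — oldest first]: 86 @ $23 + 74 @ $19 = $3,384
Total COGS = $2,668 + $1,463 + $3,384 = $7,515
Ending inventory: 103 @ $19 = $1,957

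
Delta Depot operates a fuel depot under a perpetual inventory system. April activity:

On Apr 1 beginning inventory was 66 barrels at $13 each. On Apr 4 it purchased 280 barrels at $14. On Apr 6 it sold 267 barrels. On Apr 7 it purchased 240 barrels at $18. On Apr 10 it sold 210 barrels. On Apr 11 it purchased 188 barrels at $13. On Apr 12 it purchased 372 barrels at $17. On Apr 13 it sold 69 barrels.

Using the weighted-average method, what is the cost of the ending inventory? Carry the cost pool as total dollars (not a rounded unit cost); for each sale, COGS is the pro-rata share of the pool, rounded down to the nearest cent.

After Apr 1: 66 on hand, pool $858.00 (≈ $13.0000 each)
After Apr 4: 346 on hand, pool $4,778.00 (≈ $13.8092 each)
Apr 6, sell 267: 267/346 × $4,778.00 → $3,687.06
After Apr 7: 319 on hand, pool $5,410.94 (≈ $16.9622 each)
Apr 10, sell 210: 210/319 × $5,410.94 → $3,562.06
After Apr 11: 297 on hand, pool $4,292.88 (≈ $14.4541 each)
After Apr 12: 669 on hand, pool $10,616.88 (≈ $15.8698 each)
Apr 13, sell 69: 69/669 × $10,616.88 → $1,095.01
Total COGS = $3,687.06 + $3,562.06 + $1,095.01 = $8,344.13
Ending inventory (cost pool remaining) = $9,521.87

Ending inventory = $9,521.87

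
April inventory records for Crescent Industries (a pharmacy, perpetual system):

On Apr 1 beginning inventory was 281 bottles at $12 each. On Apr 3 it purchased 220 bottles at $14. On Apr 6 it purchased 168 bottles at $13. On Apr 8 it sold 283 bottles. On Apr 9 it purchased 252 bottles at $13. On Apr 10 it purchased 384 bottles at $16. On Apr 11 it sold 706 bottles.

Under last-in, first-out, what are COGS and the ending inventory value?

Apr 8, 283 sold [LIFO — newest first]: 168 @ $13 + 115 @ $14 = $3,794
Apr 11, 706 sold [LIFO — newest first]: 384 @ $16 + 252 @ $13 + 70 @ $14 = $10,400
Total COGS = $3,794 + $10,400 = $14,194
Ending inventory: 281 @ $12 + 35 @ $14 = $3,862
Check: goods available $18,056 = COGS $14,194 + ending $3,862

COGS = $14,194; ending inventory = $3,862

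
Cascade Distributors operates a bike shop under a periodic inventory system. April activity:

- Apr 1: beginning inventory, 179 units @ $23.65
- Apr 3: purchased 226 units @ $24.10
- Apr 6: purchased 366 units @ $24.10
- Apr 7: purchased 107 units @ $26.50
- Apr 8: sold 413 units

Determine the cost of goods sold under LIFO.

COGS = $10,210.10

Apr 8, 413 sold [LIFO — newest first]: 107 @ $26.50 + 306 @ $24.10 = $10,210.10
Ending inventory: 179 @ $23.65 + 226 @ $24.10 + 60 @ $24.10 = $11,125.95
Check: goods available $21,336.05 = COGS $10,210.10 + ending $11,125.95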